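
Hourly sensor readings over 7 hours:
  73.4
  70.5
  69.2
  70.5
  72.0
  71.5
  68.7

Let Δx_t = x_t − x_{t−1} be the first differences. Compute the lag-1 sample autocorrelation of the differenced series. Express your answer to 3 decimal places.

First differences Δx: -2.9, -1.3, 1.3, 1.5, -0.5, -2.8
Mean of differences = -0.7833
Numerator Σ(Δx_t−Δx̄)(Δx_{t+1}−Δx̄) = 4.8497
Denominator Σ(Δx_t−Δx̄)² = 18.4483
r_1(Δx) = 4.8497 / 18.4483 = 0.263

0.263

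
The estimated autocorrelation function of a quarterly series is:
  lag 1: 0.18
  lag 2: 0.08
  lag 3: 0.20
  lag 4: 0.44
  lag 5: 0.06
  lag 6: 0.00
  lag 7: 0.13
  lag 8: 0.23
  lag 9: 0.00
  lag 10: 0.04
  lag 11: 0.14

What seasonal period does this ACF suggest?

4

The largest autocorrelation is r_4 = 0.44, with a weaker echo at lag 8 (0.23); the remaining lags stay at or below 0.20.
The dominant spike at lag 4 indicates a seasonal period of 4.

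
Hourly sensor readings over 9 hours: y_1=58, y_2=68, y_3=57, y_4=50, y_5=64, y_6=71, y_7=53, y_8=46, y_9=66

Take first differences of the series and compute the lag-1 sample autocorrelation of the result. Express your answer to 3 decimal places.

First differences Δy: 10, -11, -7, 14, 7, -18, -7, 20
Mean of differences = 1.0000
Numerator Σ(Δy_t−Δȳ)(Δy_{t+1}−Δȳ) = -152.0000
Denominator Σ(Δy_t−Δȳ)² = 1280.0000
r_1(Δy) = -152.0000 / 1280.0000 = -0.119

-0.119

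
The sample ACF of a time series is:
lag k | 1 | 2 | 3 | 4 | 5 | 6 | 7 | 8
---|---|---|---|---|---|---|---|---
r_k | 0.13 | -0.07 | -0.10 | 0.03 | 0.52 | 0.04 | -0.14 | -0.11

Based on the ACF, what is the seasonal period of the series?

The largest autocorrelation is r_5 = 0.52; the remaining lags stay at or below 0.13.
The dominant spike at lag 5 indicates a seasonal period of 5.

5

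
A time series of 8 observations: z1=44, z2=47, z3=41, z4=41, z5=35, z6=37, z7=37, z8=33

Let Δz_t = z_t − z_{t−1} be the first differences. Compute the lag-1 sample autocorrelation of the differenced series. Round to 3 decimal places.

-0.576

First differences Δz: 3, -6, 0, -6, 2, 0, -4
Mean of differences = -1.5714
Numerator Σ(Δz_t−Δz̄)(Δz_{t+1}−Δz̄) = -48.1837
Denominator Σ(Δz_t−Δz̄)² = 83.7143
r_1(Δz) = -48.1837 / 83.7143 = -0.576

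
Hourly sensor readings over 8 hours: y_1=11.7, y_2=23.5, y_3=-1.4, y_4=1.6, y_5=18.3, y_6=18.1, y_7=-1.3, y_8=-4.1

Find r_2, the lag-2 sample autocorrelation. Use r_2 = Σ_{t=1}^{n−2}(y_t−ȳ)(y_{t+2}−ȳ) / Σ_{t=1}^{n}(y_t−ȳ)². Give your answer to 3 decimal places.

-0.625

Mean ȳ = (11.7 + 23.5 − 1.4 + 1.6 + 18.3 + 18.1 − 1.3 − 4.1)/8 = 8.3000
Numerator Σ_{t=1}^{6}(y_t−ȳ)(y_{t+2}−ȳ) = -515.0000
Denominator Σ(y_t−ȳ)² = 823.5400
r_2 = -515.0000 / 823.5400 = -0.625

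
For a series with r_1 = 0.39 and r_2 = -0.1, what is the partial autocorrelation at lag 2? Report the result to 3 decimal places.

φ_{22} = (r_2 − r_1²) / (1 − r_1²)
r_1² = (0.39)² = 0.1521
Numerator = -0.1 − 0.1521 = -0.2521; denominator = 1 − 0.1521 = 0.8479
φ_{22} = -0.2521 / 0.8479 = -0.297

-0.297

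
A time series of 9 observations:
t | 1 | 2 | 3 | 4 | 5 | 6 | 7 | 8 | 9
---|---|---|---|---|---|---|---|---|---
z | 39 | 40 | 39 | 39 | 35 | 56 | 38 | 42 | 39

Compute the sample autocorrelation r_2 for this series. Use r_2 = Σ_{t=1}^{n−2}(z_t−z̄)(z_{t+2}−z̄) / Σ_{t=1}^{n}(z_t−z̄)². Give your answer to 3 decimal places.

0.095

Mean z̄ = (39 + 40 + 39 + 39 + 35 + 56 + 38 + 42 + 39)/9 = 40.7778
Numerator Σ_{t=1}^{7}(z_t−z̄)(z_{t+2}−z̄) = 27.3457
Denominator Σ(z_t−z̄)² = 287.5556
r_2 = 27.3457 / 287.5556 = 0.095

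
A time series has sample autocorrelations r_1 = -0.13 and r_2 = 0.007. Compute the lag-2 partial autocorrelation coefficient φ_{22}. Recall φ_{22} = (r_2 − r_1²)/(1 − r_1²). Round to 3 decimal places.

-0.010

φ_{22} = (r_2 − r_1²) / (1 − r_1²)
r_1² = (-0.13)² = 0.0169
Numerator = 0.007 − 0.0169 = -0.0099; denominator = 1 − 0.0169 = 0.9831
φ_{22} = -0.0099 / 0.9831 = -0.010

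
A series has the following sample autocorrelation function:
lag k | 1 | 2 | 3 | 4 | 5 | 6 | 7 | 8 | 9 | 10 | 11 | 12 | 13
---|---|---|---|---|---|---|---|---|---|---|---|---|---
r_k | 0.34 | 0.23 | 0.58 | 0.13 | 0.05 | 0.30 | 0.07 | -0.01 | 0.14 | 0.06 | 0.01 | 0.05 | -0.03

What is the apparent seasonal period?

The largest autocorrelation is r_3 = 0.58; the remaining lags stay at or below 0.34. The elevated value at lag 1 (0.34), dropping to 0.23 at lag 2, reflects decaying short-term dependence rather than seasonality.
The dominant spike at lag 3 indicates a seasonal period of 3.

3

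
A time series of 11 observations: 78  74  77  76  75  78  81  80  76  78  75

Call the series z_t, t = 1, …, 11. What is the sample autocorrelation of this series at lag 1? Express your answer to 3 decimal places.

Mean z̄ = (78 + 74 + 77 + 76 + 75 + 78 + 81 + 80 + 76 + 78 + 75)/11 = 77.0909
Numerator Σ_{t=1}^{10}(z_t−z̄)(z_{t+1}−z̄) = 6.8099
Denominator Σ(z_t−z̄)² = 46.9091
r_1 = 6.8099 / 46.9091 = 0.145

0.145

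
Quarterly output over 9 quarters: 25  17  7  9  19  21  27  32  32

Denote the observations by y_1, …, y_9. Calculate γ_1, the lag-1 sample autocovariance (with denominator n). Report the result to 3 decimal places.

Mean ȳ = (25 + 17 + 7 + 9 + 19 + 21 + 27 + 32 + 32)/9 = 21.0000
Σ_{t=1}^{8}(y_t−ȳ)(y_{t+1}−ȳ) = 419.0000
γ_1 = 419.0000 / 9 = 46.556

46.556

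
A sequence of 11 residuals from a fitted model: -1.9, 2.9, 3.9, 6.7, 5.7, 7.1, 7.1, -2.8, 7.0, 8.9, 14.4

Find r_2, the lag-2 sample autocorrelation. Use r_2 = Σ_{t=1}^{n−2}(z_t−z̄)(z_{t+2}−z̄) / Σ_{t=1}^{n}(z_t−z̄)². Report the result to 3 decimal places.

Mean z̄ = (-1.9 + 2.9 + 3.9 + 6.7 + 5.7 + 7.1 + 7.1 − 2.8 + 7.0 + 8.9 + 14.4)/11 = 5.3636
Numerator Σ_{t=1}^{9}(z_t−z̄)(z_{t+2}−z̄) = -15.6654
Denominator Σ(z_t−z̄)² = 232.3855
r_2 = -15.6654 / 232.3855 = -0.067

-0.067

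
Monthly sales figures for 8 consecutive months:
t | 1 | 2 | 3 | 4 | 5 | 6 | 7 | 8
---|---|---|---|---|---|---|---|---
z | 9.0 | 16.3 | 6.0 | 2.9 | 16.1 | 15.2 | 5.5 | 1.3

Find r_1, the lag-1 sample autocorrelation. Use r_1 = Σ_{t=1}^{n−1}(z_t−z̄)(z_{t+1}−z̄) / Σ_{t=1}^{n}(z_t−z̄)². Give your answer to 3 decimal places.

0.008

Mean z̄ = (9.0 + 16.3 + 6.0 + 2.9 + 16.1 + 15.2 + 5.5 + 1.3)/8 = 9.0375
Deviations from mean: -0.0375, 7.2625, -3.0375, -6.1375, 7.0625, 6.1625, -3.5375, -7.7375
Numerator Σ_{t=1}^{7}(z_t−z̄)(z_{t+1}−z̄) = 2.0586
Denominator Σ(z_t−z̄)² = 259.8788
r_1 = 2.0586 / 259.8788 = 0.008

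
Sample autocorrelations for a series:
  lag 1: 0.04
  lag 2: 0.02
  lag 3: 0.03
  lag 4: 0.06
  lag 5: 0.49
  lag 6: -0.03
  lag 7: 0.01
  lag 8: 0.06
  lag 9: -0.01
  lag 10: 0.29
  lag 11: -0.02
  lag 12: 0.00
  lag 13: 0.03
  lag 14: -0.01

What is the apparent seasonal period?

The largest autocorrelation is r_5 = 0.49, with a weaker echo at lag 10 (0.29); the remaining lags stay at or below 0.06.
The dominant spike at lag 5 indicates a seasonal period of 5.

5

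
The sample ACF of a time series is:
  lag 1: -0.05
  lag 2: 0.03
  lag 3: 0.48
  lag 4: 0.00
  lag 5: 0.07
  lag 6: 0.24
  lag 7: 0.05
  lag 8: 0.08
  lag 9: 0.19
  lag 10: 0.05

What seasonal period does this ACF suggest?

3

The largest autocorrelation is r_3 = 0.48, with weaker echoes at lags 6 (0.24) and 9 (0.19); the remaining lags stay at or below 0.08.
The dominant spike at lag 3 indicates a seasonal period of 3.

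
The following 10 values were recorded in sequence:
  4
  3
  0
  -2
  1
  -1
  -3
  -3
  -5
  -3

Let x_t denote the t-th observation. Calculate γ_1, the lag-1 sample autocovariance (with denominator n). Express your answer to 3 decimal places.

4.119

Mean x̄ = (4 + 3 + 0 − 2 + 1 − 1 − 3 − 3 − 5 − 3)/10 = -0.9000
Σ_{t=1}^{9}(x_t−x̄)(x_{t+1}−x̄) = 41.1900
γ_1 = 41.1900 / 10 = 4.119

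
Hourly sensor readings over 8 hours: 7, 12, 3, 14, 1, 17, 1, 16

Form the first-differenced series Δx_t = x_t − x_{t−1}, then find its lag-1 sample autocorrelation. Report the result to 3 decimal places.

First differences Δx: 5, -9, 11, -13, 16, -16, 15
Mean of differences = 1.2857
Numerator Σ(Δx_t−Δx̄)(Δx_{t+1}−Δx̄) = -978.5102
Denominator Σ(Δx_t−Δx̄)² = 1121.4286
r_1(Δx) = -978.5102 / 1121.4286 = -0.873

-0.873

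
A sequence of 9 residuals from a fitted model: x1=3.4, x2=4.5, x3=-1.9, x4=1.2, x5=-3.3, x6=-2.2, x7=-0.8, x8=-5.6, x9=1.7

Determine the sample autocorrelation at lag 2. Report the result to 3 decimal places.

Mean x̄ = (3.4 + 4.5 − 1.9 + 1.2 − 3.3 − 2.2 − 0.8 − 5.6 + 1.7)/9 = -0.3333
Σ(x_t−x̄)(x_{t+2}−x̄) = (-5.8489) + (7.4111) + (4.6478) + (-2.8622) + (1.3844) + (9.8311) + (-0.9489) = 13.6144
Denominator Σ(x_t−x̄)² = 86.4800
r_2 = 13.6144 / 86.4800 = 0.157

0.157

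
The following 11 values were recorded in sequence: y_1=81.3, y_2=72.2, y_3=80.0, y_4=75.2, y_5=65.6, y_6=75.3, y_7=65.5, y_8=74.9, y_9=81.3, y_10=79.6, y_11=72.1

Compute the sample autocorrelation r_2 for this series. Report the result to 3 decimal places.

-0.021

Mean ȳ = (81.3 + 72.2 + 80.0 + 75.2 + 65.6 + 75.3 + 65.5 + 74.9 + 81.3 + 79.6 + 72.1)/11 = 74.8182
Numerator Σ_{t=1}^{9}(y_t−ȳ)(y_{t+2}−ȳ) = -6.6852
Denominator Σ(y_t−ȳ)² = 320.1764
r_2 = -6.6852 / 320.1764 = -0.021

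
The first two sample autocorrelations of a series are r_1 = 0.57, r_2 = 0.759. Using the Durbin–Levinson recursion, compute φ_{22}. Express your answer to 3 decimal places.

0.643

φ_{22} = (r_2 − r_1²) / (1 − r_1²)
r_1² = (0.57)² = 0.3249
Numerator = 0.759 − 0.3249 = 0.4341; denominator = 1 − 0.3249 = 0.6751
φ_{22} = 0.4341 / 0.6751 = 0.643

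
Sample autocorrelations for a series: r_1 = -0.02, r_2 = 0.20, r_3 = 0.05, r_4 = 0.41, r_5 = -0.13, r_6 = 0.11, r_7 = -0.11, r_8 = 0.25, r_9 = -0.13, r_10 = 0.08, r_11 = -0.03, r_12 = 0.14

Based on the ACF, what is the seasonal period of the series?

The largest autocorrelation is r_4 = 0.41, with a weaker echo at lag 8 (0.25); the remaining lags stay at or below 0.20.
The dominant spike at lag 4 indicates a seasonal period of 4.

4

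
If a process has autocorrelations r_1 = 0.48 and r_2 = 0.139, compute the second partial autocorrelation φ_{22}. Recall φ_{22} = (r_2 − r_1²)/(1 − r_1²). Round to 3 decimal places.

-0.119

φ_{22} = (r_2 − r_1²) / (1 − r_1²)
r_1² = (0.48)² = 0.2304
Numerator = 0.139 − 0.2304 = -0.0914; denominator = 1 − 0.2304 = 0.7696
φ_{22} = -0.0914 / 0.7696 = -0.119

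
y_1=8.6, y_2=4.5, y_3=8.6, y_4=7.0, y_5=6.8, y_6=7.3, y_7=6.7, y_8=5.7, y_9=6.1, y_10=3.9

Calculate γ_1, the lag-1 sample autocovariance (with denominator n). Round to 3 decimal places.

Mean ȳ = (8.6 + 4.5 + 8.6 + 7.0 + 6.8 + 7.3 + 6.7 + 5.7 + 6.1 + 3.9)/10 = 6.5200
Σ_{t=1}^{9}(y_t−ȳ)(y_{t+1}−ȳ) = -5.6144
γ_1 = -5.6144 / 10 = -0.561

-0.561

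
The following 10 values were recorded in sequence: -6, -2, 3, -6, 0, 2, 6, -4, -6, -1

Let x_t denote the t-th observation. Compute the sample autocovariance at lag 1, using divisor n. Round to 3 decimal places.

-0.576

Mean x̄ = (-6 − 2 + 3 − 6 + 0 + 2 + 6 − 4 − 6 − 1)/10 = -1.4000
Σ_{t=1}^{9}(x_t−x̄)(x_{t+1}−x̄) = -5.7600
γ_1 = -5.7600 / 10 = -0.576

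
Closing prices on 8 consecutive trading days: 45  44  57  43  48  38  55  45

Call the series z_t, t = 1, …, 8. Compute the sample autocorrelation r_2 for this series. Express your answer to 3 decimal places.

Mean z̄ = (45 + 44 + 57 + 43 + 48 + 38 + 55 + 45)/8 = 46.8750
Deviations from mean: -1.8750, -2.8750, 10.1250, -3.8750, 1.1250, -8.8750, 8.1250, -1.8750
Σ(z_t−z̄)(z_{t+2}−z̄) = (-18.9844) + (11.1406) + (11.3906) + (34.3906) + (9.1406) + (16.6406) = 63.7188
Denominator Σ(z_t−z̄)² = 278.8750
r_2 = 63.7188 / 278.8750 = 0.228

0.228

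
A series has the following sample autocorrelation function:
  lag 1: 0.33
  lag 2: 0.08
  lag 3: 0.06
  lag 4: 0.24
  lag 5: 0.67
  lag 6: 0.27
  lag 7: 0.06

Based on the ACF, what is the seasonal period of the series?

5

The largest autocorrelation is r_5 = 0.67; the remaining lags stay at or below 0.33. The elevated value at lag 1 (0.33), dropping to 0.08 at lag 2, reflects decaying short-term dependence rather than seasonality.
The dominant spike at lag 5 indicates a seasonal period of 5.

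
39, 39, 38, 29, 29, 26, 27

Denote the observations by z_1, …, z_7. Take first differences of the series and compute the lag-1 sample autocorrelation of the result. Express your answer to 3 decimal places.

-0.353

First differences Δz: 0, -1, -9, 0, -3, 1
Mean of differences = -2.0000
Numerator Σ(Δz_t−Δz̄)(Δz_{t+1}−Δz̄) = -24.0000
Denominator Σ(Δz_t−Δz̄)² = 68.0000
r_1(Δz) = -24.0000 / 68.0000 = -0.353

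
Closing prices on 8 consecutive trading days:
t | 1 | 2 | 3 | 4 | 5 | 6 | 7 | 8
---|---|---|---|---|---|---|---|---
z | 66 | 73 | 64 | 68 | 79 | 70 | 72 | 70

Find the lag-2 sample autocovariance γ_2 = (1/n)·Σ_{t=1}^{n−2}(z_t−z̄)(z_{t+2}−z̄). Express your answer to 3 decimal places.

Mean z̄ = (66 + 73 + 64 + 68 + 79 + 70 + 72 + 70)/8 = 70.2500
Σ_{t=1}^{6}(z_t−z̄)(z_{t+2}−z̄) = -18.3750
γ_2 = -18.3750 / 8 = -2.297

-2.297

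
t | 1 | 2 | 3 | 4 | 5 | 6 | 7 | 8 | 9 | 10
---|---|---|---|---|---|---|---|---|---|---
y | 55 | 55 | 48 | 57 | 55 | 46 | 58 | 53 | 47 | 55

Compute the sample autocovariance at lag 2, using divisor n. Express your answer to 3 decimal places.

-6.012

Mean ȳ = (55 + 55 + 48 + 57 + 55 + 46 + 58 + 53 + 47 + 55)/10 = 52.9000
Σ_{t=1}^{8}(y_t−ȳ)(y_{t+2}−ȳ) = -60.1200
γ_2 = -60.1200 / 10 = -6.012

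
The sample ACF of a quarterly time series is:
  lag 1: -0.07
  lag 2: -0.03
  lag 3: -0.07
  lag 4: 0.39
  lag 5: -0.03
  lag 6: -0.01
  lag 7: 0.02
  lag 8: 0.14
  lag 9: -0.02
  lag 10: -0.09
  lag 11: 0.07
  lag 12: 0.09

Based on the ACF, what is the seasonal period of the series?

4

The largest autocorrelation is r_4 = 0.39; the remaining lags stay at or below 0.14.
The dominant spike at lag 4 indicates a seasonal period of 4.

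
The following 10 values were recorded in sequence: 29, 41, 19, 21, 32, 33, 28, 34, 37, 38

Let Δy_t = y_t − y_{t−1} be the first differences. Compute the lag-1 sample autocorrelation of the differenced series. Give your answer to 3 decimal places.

First differences Δy: 12, -22, 2, 11, 1, -5, 6, 3, 1
Mean of differences = 1.0000
Numerator Σ(Δy_t−Δȳ)(Δy_{t+1}−Δȳ) = -286.0000
Denominator Σ(Δy_t−Δȳ)² = 816.0000
r_1(Δy) = -286.0000 / 816.0000 = -0.350

-0.350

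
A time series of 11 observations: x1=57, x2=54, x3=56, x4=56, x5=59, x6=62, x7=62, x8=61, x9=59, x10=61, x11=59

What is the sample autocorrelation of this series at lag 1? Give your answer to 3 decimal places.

0.674

Mean x̄ = (57 + 54 + 56 + 56 + 59 + 62 + 62 + 61 + 59 + 61 + 59)/11 = 58.7273
Numerator Σ_{t=1}^{10}(x_t−x̄)(x_{t+1}−x̄) = 48.6529
Denominator Σ(x_t−x̄)² = 72.1818
r_1 = 48.6529 / 72.1818 = 0.674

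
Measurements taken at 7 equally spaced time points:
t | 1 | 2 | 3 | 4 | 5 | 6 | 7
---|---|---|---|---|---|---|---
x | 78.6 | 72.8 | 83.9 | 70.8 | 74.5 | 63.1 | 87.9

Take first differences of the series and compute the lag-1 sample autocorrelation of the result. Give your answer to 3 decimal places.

-0.532

First differences Δx: -5.8, 11.1, -13.1, 3.7, -11.4, 24.8
Mean of differences = 1.5500
Numerator Σ(Δx_t−Δx̄)(Δx_{t+1}−Δx̄) = -570.5275
Denominator Σ(Δx_t−Δx̄)² = 1072.7350
r_1(Δx) = -570.5275 / 1072.7350 = -0.532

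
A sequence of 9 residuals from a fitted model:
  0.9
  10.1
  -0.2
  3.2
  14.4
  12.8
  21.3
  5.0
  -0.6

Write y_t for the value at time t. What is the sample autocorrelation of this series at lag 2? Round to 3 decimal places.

-0.140

Mean ȳ = (0.9 + 10.1 − 0.2 + 3.2 + 14.4 + 12.8 + 21.3 + 5.0 − 0.6)/9 = 7.4333
Numerator Σ_{t=1}^{7}(y_t−ȳ)(y_{t+2}−ȳ) = -65.1656
Denominator Σ(y_t−ȳ)² = 466.0600
r_2 = -65.1656 / 466.0600 = -0.140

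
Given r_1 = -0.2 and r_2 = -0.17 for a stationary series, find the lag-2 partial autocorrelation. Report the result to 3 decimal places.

-0.219

φ_{22} = (r_2 − r_1²) / (1 − r_1²)
r_1² = (-0.2)² = 0.04
Numerator = -0.17 − 0.0400 = -0.2100; denominator = 1 − 0.0400 = 0.9600
φ_{22} = -0.2100 / 0.9600 = -0.219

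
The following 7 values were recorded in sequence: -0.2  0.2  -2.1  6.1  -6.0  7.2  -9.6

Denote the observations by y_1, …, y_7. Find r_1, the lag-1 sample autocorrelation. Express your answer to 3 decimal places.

-0.727

Mean ȳ = (-0.2 + 0.2 − 2.1 + 6.1 − 6.0 + 7.2 − 9.6)/7 = -0.6286
Deviations from mean: 0.4286, 0.8286, -1.4714, 6.7286, -5.3714, 7.8286, -8.9714
Numerator Σ_{t=1}^{6}(y_t−ȳ)(y_{t+1}−ȳ) = -159.1908
Denominator Σ(y_t−ȳ)² = 218.9343
r_1 = -159.1908 / 218.9343 = -0.727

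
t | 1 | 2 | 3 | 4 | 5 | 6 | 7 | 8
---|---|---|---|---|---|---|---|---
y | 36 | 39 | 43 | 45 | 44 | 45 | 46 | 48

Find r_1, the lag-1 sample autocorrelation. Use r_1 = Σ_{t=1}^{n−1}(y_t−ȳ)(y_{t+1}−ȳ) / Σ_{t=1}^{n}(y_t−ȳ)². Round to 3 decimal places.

Mean ȳ = (36 + 39 + 43 + 45 + 44 + 45 + 46 + 48)/8 = 43.2500
Deviations from mean: -7.2500, -4.2500, -0.2500, 1.7500, 0.7500, 1.7500, 2.7500, 4.7500
Numerator Σ_{t=1}^{7}(y_t−ȳ)(y_{t+1}−ȳ) = 51.9375
Denominator Σ(y_t−ȳ)² = 107.5000
r_1 = 51.9375 / 107.5000 = 0.483

0.483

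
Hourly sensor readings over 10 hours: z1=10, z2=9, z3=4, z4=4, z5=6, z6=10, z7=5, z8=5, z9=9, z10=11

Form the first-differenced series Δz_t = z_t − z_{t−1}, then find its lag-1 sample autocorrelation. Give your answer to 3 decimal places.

0.011

First differences Δz: -1, -5, 0, 2, 4, -5, 0, 4, 2
Mean of differences = 0.1111
Numerator Σ(Δz_t−Δz̄)(Δz_{t+1}−Δz̄) = 0.9877
Denominator Σ(Δz_t−Δz̄)² = 90.8889
r_1(Δz) = 0.9877 / 90.8889 = 0.011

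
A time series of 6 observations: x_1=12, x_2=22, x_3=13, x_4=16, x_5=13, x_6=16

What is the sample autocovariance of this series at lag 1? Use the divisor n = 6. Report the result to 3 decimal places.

-7.074

Mean x̄ = (12 + 22 + 13 + 16 + 13 + 16)/6 = 15.3333
Σ_{t=1}^{5}(x_t−x̄)(x_{t+1}−x̄) = -42.4444
γ_1 = -42.4444 / 6 = -7.074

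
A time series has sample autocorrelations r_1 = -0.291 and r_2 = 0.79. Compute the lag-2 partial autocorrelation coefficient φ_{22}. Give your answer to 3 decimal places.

φ_{22} = (r_2 − r_1²) / (1 − r_1²)
r_1² = (-0.291)² = 0.084681
Numerator = 0.79 − 0.0847 = 0.7053; denominator = 1 − 0.0847 = 0.9153
φ_{22} = 0.7053 / 0.9153 = 0.771

0.771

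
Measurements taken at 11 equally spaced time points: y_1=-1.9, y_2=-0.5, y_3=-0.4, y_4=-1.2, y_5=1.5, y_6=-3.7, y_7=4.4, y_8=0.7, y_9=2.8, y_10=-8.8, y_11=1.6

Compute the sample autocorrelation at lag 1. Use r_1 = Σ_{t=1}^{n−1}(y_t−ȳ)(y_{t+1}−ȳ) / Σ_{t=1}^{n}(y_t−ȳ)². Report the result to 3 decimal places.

Mean ȳ = (-1.9 − 0.5 − 0.4 − 1.2 + 1.5 − 3.7 + 4.4 + 0.7 + 2.8 − 8.8 + 1.6)/11 = -0.5000
Numerator Σ_{t=1}^{10}(y_t−ȳ)(y_{t+1}−ȳ) = -58.5300
Denominator Σ(y_t−ȳ)² = 126.3400
r_1 = -58.5300 / 126.3400 = -0.463

-0.463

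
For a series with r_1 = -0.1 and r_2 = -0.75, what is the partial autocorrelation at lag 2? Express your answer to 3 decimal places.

-0.768

φ_{22} = (r_2 − r_1²) / (1 − r_1²)
r_1² = (-0.1)² = 0.01
Numerator = -0.75 − 0.0100 = -0.7600; denominator = 1 − 0.0100 = 0.9900
φ_{22} = -0.7600 / 0.9900 = -0.768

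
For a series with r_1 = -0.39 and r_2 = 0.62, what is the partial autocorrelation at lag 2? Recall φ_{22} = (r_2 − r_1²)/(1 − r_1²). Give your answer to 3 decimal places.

φ_{22} = (r_2 − r_1²) / (1 − r_1²)
r_1² = (-0.39)² = 0.1521
Numerator = 0.62 − 0.1521 = 0.4679; denominator = 1 − 0.1521 = 0.8479
φ_{22} = 0.4679 / 0.8479 = 0.552

0.552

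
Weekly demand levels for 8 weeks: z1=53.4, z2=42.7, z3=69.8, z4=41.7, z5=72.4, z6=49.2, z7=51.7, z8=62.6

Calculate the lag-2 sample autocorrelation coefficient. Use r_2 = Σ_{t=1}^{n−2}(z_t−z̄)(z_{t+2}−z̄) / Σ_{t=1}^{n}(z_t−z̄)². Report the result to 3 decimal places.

Mean z̄ = (53.4 + 42.7 + 69.8 + 41.7 + 72.4 + 49.2 + 51.7 + 62.6)/8 = 55.4375
Numerator Σ_{t=1}^{6}(z_t−z̄)(z_{t+2}−z̄) = 366.9559
Denominator Σ(z_t−z̄)² = 953.2988
r_2 = 366.9559 / 953.2988 = 0.385

0.385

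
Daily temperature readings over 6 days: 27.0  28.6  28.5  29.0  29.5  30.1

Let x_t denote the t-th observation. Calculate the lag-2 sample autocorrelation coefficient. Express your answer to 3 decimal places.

0.098

Mean x̄ = (27.0 + 28.6 + 28.5 + 29.0 + 29.5 + 30.1)/6 = 28.7833
Deviations from mean: -1.7833, -0.1833, -0.2833, 0.2167, 0.7167, 1.3167
Σ(x_t−x̄)(x_{t+2}−x̄) = (0.5053) + (-0.0397) + (-0.2031) + (0.2853) = 0.5478
Denominator Σ(x_t−x̄)² = 5.5883
r_2 = 0.5478 / 5.5883 = 0.098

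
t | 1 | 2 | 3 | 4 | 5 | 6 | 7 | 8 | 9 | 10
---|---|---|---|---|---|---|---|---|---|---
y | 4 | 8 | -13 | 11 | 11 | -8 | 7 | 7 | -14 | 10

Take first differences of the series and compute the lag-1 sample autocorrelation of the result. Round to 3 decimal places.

-0.518

First differences Δy: 4, -21, 24, 0, -19, 15, 0, -21, 24
Mean of differences = 0.6667
Numerator Σ(Δy_t−Δȳ)(Δy_{t+1}−Δȳ) = -1362.7778
Denominator Σ(Δy_t−Δȳ)² = 2632.0000
r_1(Δy) = -1362.7778 / 2632.0000 = -0.518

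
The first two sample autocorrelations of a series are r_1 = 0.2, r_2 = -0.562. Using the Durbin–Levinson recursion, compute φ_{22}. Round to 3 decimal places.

-0.627

φ_{22} = (r_2 − r_1²) / (1 − r_1²)
r_1² = (0.2)² = 0.04
Numerator = -0.562 − 0.0400 = -0.6020; denominator = 1 − 0.0400 = 0.9600
φ_{22} = -0.6020 / 0.9600 = -0.627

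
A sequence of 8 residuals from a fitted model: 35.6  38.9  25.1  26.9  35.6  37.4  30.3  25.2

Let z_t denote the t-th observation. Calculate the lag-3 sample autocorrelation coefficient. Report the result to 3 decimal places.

Mean z̄ = (35.6 + 38.9 + 25.1 + 26.9 + 35.6 + 37.4 + 30.3 + 25.2)/8 = 31.8750
Σ(z_t−z̄)(z_{t+3}−z̄) = (-18.5319) + (26.1681) + (-37.4319) + (7.8356) + (-24.8644) = -46.8244
Denominator Σ(z_t−z̄)² = 225.3150
r_3 = -46.8244 / 225.3150 = -0.208

-0.208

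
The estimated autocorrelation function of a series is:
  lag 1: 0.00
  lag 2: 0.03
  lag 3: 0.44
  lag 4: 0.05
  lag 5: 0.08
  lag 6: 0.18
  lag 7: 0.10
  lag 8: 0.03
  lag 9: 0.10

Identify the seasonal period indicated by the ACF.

3

The largest autocorrelation is r_3 = 0.44, with a weaker echo at lag 6 (0.18); the remaining lags stay at or below 0.10.
The dominant spike at lag 3 indicates a seasonal period of 3.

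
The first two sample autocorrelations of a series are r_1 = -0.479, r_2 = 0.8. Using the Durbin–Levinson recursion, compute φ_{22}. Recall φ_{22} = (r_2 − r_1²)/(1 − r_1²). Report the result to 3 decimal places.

φ_{22} = (r_2 − r_1²) / (1 − r_1²)
r_1² = (-0.479)² = 0.229441
Numerator = 0.8 − 0.2294 = 0.5706; denominator = 1 − 0.2294 = 0.7706
φ_{22} = 0.5706 / 0.7706 = 0.740

0.740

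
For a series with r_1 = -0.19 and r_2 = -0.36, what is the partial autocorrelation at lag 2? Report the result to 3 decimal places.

φ_{22} = (r_2 − r_1²) / (1 − r_1²)
r_1² = (-0.19)² = 0.0361
Numerator = -0.36 − 0.0361 = -0.3961; denominator = 1 − 0.0361 = 0.9639
φ_{22} = -0.3961 / 0.9639 = -0.411

-0.411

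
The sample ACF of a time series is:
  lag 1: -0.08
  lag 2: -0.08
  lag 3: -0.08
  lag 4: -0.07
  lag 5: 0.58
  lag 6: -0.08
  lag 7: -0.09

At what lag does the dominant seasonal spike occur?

The largest autocorrelation is r_5 = 0.58; the remaining lags stay at or below -0.07.
The dominant spike at lag 5 indicates a seasonal period of 5.

5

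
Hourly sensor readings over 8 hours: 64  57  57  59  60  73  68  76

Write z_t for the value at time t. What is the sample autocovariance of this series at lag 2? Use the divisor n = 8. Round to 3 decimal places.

13.953

Mean z̄ = (64 + 57 + 57 + 59 + 60 + 73 + 68 + 76)/8 = 64.2500
Deviations: -0.2500, -7.2500, -7.2500, -5.2500, -4.2500, 8.7500, 3.7500, 11.7500
Σ_{t=1}^{6}(z_t−z̄)(z_{t+2}−z̄) = 111.6250
γ_2 = 111.6250 / 8 = 13.953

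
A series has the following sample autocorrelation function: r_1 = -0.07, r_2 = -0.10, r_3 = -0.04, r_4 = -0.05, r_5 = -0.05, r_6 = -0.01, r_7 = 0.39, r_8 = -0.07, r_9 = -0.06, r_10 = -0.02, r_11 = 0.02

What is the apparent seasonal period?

The largest autocorrelation is r_7 = 0.39; the remaining lags stay at or below 0.02.
The dominant spike at lag 7 indicates a seasonal period of 7.

7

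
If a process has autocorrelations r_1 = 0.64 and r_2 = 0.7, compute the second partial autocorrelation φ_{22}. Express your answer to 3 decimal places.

0.492

φ_{22} = (r_2 − r_1²) / (1 − r_1²)
r_1² = (0.64)² = 0.4096
Numerator = 0.7 − 0.4096 = 0.2904; denominator = 1 − 0.4096 = 0.5904
φ_{22} = 0.2904 / 0.5904 = 0.492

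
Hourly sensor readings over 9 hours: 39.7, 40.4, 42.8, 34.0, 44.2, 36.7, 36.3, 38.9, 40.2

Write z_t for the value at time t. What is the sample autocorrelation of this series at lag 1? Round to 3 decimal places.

-0.539

Mean z̄ = (39.7 + 40.4 + 42.8 + 34.0 + 44.2 + 36.7 + 36.3 + 38.9 + 40.2)/9 = 39.2444
Numerator Σ_{t=1}^{8}(z_t−z̄)(z_{t+1}−z̄) = -44.4331
Denominator Σ(z_t−z̄)² = 82.4222
r_1 = -44.4331 / 82.4222 = -0.539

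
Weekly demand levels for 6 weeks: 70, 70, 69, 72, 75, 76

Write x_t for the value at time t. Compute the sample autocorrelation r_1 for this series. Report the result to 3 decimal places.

0.524

Mean x̄ = (70 + 70 + 69 + 72 + 75 + 76)/6 = 72.0000
Deviations from mean: -2.0000, -2.0000, -3.0000, 0.0000, 3.0000, 4.0000
Σ(x_t−x̄)(x_{t+1}−x̄) = (4.0000) + (6.0000) + (0.0000) + (0.0000) + (12.0000) = 22.0000
Denominator Σ(x_t−x̄)² = 42.0000
r_1 = 22.0000 / 42.0000 = 0.524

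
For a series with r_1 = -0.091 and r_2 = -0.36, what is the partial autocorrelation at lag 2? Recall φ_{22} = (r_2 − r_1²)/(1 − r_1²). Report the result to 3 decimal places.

φ_{22} = (r_2 − r_1²) / (1 − r_1²)
r_1² = (-0.091)² = 0.008281
Numerator = -0.36 − 0.0083 = -0.3683; denominator = 1 − 0.0083 = 0.9917
φ_{22} = -0.3683 / 0.9917 = -0.371

-0.371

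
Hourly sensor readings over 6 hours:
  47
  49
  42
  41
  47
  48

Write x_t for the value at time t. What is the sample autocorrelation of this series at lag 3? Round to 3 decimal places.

-0.187

Mean x̄ = (47 + 49 + 42 + 41 + 47 + 48)/6 = 45.6667
Σ(x_t−x̄)(x_{t+3}−x̄) = (-6.2222) + (4.4444) + (-8.5556) = -10.3333
Denominator Σ(x_t−x̄)² = 55.3333
r_3 = -10.3333 / 55.3333 = -0.187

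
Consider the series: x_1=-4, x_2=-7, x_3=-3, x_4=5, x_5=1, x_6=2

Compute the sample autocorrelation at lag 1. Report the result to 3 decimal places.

Mean x̄ = (-4 − 7 − 3 + 5 + 1 + 2)/6 = -1.0000
Deviations from mean: -3.0000, -6.0000, -2.0000, 6.0000, 2.0000, 3.0000
Σ(x_t−x̄)(x_{t+1}−x̄) = (18.0000) + (12.0000) + (-12.0000) + (12.0000) + (6.0000) = 36.0000
Denominator Σ(x_t−x̄)² = 98.0000
r_1 = 36.0000 / 98.0000 = 0.367

0.367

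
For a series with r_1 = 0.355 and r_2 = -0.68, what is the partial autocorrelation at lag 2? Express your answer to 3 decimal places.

-0.922

φ_{22} = (r_2 − r_1²) / (1 − r_1²)
r_1² = (0.355)² = 0.126025
Numerator = -0.68 − 0.1260 = -0.8060; denominator = 1 − 0.1260 = 0.8740
φ_{22} = -0.8060 / 0.8740 = -0.922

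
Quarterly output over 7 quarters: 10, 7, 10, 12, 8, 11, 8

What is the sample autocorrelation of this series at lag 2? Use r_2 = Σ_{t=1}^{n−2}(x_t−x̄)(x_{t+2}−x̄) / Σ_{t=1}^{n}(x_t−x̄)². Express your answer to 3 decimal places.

-0.033

Mean x̄ = (10 + 7 + 10 + 12 + 8 + 11 + 8)/7 = 9.4286
Deviations from mean: 0.5714, -2.4286, 0.5714, 2.5714, -1.4286, 1.5714, -1.4286
Numerator Σ_{t=1}^{5}(x_t−x̄)(x_{t+2}−x̄) = -0.6531
Denominator Σ(x_t−x̄)² = 19.7143
r_2 = -0.6531 / 19.7143 = -0.033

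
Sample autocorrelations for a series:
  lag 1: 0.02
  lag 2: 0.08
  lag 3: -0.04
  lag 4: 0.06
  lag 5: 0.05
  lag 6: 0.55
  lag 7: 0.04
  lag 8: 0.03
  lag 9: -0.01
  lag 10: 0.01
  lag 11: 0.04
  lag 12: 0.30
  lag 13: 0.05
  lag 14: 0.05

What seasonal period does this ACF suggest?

6

The largest autocorrelation is r_6 = 0.55, with a weaker echo at lag 12 (0.30); the remaining lags stay at or below 0.08.
The dominant spike at lag 6 indicates a seasonal period of 6.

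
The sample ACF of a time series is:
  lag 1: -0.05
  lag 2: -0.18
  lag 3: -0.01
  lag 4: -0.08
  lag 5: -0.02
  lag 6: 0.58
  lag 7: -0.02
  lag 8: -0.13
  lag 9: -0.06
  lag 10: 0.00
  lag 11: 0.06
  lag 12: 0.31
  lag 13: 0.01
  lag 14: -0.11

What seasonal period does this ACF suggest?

6

The largest autocorrelation is r_6 = 0.58, with a weaker echo at lag 12 (0.31); the remaining lags stay at or below 0.06.
The dominant spike at lag 6 indicates a seasonal period of 6.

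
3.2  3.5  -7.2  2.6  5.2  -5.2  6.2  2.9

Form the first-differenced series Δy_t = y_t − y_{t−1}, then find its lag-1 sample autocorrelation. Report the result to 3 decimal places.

-0.570

First differences Δy: 0.3, -10.7, 9.8, 2.6, -10.4, 11.4, -3.3
Mean of differences = -0.0429
Numerator Σ(Δy_t−Δȳ)(Δy_{t+1}−Δȳ) = -265.6961
Denominator Σ(Δy_t−Δȳ)² = 466.3771
r_1(Δy) = -265.6961 / 466.3771 = -0.570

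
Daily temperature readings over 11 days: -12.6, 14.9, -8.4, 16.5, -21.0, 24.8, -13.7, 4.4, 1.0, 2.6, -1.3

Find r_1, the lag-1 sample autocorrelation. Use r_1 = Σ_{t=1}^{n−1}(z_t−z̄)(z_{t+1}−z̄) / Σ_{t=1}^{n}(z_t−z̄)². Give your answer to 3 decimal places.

-0.868

Mean z̄ = (-12.6 + 14.9 − 8.4 + 16.5 − 21.0 + 24.8 − 13.7 + 4.4 + 1.0 + 2.6 − 1.3)/11 = 0.6545
Numerator Σ_{t=1}^{10}(z_t−z̄)(z_{t+1}−z̄) = -1729.4593
Denominator Σ(z_t−z̄)² = 1991.4073
r_1 = -1729.4593 / 1991.4073 = -0.868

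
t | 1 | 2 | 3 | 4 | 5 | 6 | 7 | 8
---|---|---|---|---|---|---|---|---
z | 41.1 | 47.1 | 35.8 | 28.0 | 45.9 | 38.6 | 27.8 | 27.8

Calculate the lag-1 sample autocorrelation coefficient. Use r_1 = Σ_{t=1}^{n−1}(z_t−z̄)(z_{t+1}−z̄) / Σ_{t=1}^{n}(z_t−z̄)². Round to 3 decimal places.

0.099

Mean z̄ = (41.1 + 47.1 + 35.8 + 28.0 + 45.9 + 38.6 + 27.8 + 27.8)/8 = 36.5125
Numerator Σ_{t=1}^{7}(z_t−z̄)(z_{t+1}−z̄) = 44.4973
Denominator Σ(z_t−z̄)² = 450.4088
r_1 = 44.4973 / 450.4088 = 0.099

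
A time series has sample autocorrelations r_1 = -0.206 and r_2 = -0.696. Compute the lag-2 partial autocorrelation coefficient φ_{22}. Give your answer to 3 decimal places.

-0.771

φ_{22} = (r_2 − r_1²) / (1 − r_1²)
r_1² = (-0.206)² = 0.042436
Numerator = -0.696 − 0.0424 = -0.7384; denominator = 1 − 0.0424 = 0.9576
φ_{22} = -0.7384 / 0.9576 = -0.771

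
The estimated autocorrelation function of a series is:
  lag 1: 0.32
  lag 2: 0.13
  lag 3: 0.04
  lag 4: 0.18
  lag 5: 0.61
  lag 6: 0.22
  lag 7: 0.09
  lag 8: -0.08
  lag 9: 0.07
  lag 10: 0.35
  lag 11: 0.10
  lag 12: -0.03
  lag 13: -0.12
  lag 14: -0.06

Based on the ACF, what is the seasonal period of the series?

5

The largest autocorrelation is r_5 = 0.61, with a weaker echo at lag 10 (0.35); the remaining lags stay at or below 0.32. The elevated value at lag 1 (0.32), dropping to 0.13 at lag 2, reflects decaying short-term dependence rather than seasonality.
The dominant spike at lag 5 indicates a seasonal period of 5.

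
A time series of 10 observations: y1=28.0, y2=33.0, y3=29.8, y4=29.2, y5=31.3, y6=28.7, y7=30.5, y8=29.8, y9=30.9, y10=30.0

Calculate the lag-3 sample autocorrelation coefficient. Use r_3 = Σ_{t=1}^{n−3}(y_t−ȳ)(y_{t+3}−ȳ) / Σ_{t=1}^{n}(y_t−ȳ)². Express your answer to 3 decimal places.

Mean ȳ = (28.0 + 33.0 + 29.8 + 29.2 + 31.3 + 28.7 + 30.5 + 29.8 + 30.9 + 30.0)/10 = 30.1200
Σ(y_t−ȳ)(y_{t+3}−ȳ) = (1.9504) + (3.3984) + (0.4544) + (-0.3496) + (-0.3776) + (-1.1076) + (-0.0456) = 3.9228
Denominator Σ(y_t−ȳ)² = 18.0160
r_3 = 3.9228 / 18.0160 = 0.218

0.218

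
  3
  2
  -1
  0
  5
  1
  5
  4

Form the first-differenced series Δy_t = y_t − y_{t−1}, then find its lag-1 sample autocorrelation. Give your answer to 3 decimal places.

First differences Δy: -1, -3, 1, 5, -4, 4, -1
Mean of differences = 0.1429
Numerator Σ(Δy_t−Δȳ)(Δy_{t+1}−Δȳ) = -35.4490
Denominator Σ(Δy_t−Δȳ)² = 68.8571
r_1(Δy) = -35.4490 / 68.8571 = -0.515

-0.515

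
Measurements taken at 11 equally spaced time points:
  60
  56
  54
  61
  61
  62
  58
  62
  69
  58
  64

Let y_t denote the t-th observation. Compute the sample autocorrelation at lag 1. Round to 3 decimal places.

Mean ȳ = (60 + 56 + 54 + 61 + 61 + 62 + 58 + 62 + 69 + 58 + 64)/11 = 60.4545
Numerator Σ_{t=1}^{10}(y_t−ȳ)(y_{t+1}−ȳ) = 4.3388
Denominator Σ(y_t−ȳ)² = 164.7273
r_1 = 4.3388 / 164.7273 = 0.026

0.026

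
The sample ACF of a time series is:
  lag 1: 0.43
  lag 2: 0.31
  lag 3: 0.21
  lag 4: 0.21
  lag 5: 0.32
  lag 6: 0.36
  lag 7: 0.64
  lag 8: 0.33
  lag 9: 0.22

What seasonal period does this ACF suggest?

7

The largest autocorrelation is r_7 = 0.64; the remaining lags stay at or below 0.43. The elevated value at lag 1 (0.43), dropping to 0.31 at lag 2, reflects decaying short-term dependence rather than seasonality.
The dominant spike at lag 7 indicates a seasonal period of 7.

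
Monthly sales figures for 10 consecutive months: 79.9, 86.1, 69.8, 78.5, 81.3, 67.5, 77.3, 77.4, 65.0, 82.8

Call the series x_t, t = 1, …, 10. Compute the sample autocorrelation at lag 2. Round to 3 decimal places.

-0.142

Mean x̄ = (79.9 + 86.1 + 69.8 + 78.5 + 81.3 + 67.5 + 77.3 + 77.4 + 65.0 + 82.8)/10 = 76.5600
Numerator Σ_{t=1}^{8}(x_t−x̄)(x_{t+2}−x̄) = -61.1052
Denominator Σ(x_t−x̄)² = 430.0040
r_2 = -61.1052 / 430.0040 = -0.142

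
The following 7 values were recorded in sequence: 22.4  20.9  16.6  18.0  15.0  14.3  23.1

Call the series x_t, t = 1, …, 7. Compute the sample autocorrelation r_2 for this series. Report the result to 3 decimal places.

-0.202

Mean x̄ = (22.4 + 20.9 + 16.6 + 18.0 + 15.0 + 14.3 + 23.1)/7 = 18.6143
Deviations from mean: 3.7857, 2.2857, -2.0143, -0.6143, -3.6143, -4.3143, 4.4857
Numerator Σ_{t=1}^{5}(x_t−x̄)(x_{t+2}−x̄) = -15.3118
Denominator Σ(x_t−x̄)² = 75.7886
r_2 = -15.3118 / 75.7886 = -0.202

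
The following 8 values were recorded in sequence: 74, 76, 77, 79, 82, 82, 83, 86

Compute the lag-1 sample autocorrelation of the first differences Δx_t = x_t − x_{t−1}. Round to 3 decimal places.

-0.261

First differences Δx: 2, 1, 2, 3, 0, 1, 3
Mean of differences = 1.7143
Numerator Σ(Δx_t−Δx̄)(Δx_{t+1}−Δx̄) = -1.9388
Denominator Σ(Δx_t−Δx̄)² = 7.4286
r_1(Δx) = -1.9388 / 7.4286 = -0.261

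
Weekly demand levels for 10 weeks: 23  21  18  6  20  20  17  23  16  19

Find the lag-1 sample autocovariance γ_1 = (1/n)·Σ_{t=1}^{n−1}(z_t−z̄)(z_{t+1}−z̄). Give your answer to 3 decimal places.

-2.319

Mean z̄ = (23 + 21 + 18 + 6 + 20 + 20 + 17 + 23 + 16 + 19)/10 = 18.3000
Σ_{t=1}^{9}(z_t−z̄)(z_{t+1}−z̄) = -23.1900
γ_1 = -23.1900 / 10 = -2.319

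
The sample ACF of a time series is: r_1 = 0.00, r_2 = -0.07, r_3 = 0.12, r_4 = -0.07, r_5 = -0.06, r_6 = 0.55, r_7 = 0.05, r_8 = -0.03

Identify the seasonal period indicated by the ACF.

6

The largest autocorrelation is r_6 = 0.55; the remaining lags stay at or below 0.12.
The dominant spike at lag 6 indicates a seasonal period of 6.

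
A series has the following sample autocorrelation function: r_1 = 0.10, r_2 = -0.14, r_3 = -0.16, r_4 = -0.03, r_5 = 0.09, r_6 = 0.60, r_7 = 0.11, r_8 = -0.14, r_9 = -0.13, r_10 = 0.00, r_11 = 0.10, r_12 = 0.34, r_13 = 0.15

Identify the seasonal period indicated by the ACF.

6

The largest autocorrelation is r_6 = 0.60, with a weaker echo at lag 12 (0.34); the remaining lags stay at or below 0.15.
The dominant spike at lag 6 indicates a seasonal period of 6.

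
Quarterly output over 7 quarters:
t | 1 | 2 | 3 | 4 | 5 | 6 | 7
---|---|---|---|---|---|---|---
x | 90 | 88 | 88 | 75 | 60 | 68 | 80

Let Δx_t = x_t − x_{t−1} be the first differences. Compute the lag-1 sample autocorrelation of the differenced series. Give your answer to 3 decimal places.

0.229

First differences Δx: -2, 0, -13, -15, 8, 12
Mean of differences = -1.6667
Numerator Σ(Δx_t−Δx̄)(Δx_{t+1}−Δx̄) = 134.8889
Denominator Σ(Δx_t−Δx̄)² = 589.3333
r_1(Δx) = 134.8889 / 589.3333 = 0.229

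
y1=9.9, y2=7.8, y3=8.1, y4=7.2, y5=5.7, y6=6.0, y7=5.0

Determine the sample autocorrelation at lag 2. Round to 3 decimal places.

Mean ȳ = (9.9 + 7.8 + 8.1 + 7.2 + 5.7 + 6.0 + 5.0)/7 = 7.1000
Σ(y_t−ȳ)(y_{t+2}−ȳ) = (2.8000) + (0.0700) + (-1.4000) + (-0.1100) + (2.9400) = 4.3000
Denominator Σ(y_t−ȳ)² = 16.9200
r_2 = 4.3000 / 16.9200 = 0.254

0.254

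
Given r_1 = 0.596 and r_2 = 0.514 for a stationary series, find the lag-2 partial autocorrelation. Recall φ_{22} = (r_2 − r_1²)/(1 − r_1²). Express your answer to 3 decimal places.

φ_{22} = (r_2 − r_1²) / (1 − r_1²)
r_1² = (0.596)² = 0.355216
Numerator = 0.514 − 0.3552 = 0.1588; denominator = 1 − 0.3552 = 0.6448
φ_{22} = 0.1588 / 0.6448 = 0.246

0.246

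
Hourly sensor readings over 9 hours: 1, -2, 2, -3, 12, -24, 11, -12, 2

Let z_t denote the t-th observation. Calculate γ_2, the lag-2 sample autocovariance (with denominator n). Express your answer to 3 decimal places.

59.882

Mean z̄ = (1 − 2 + 2 − 3 + 12 − 24 + 11 − 12 + 2)/9 = -1.4444
Σ_{t=1}^{7}(z_t−z̄)(z_{t+2}−z̄) = 538.9383
γ_2 = 538.9383 / 9 = 59.882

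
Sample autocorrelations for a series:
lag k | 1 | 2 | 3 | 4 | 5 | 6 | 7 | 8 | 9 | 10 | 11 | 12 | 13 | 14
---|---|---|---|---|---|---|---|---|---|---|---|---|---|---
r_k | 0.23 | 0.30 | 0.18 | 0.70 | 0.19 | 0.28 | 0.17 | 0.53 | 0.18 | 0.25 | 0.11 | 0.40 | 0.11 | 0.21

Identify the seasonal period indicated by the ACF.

4

The largest autocorrelation is r_4 = 0.70, with weaker echoes at lags 8 (0.53) and 12 (0.40); the remaining lags stay at or below 0.30.
The dominant spike at lag 4 indicates a seasonal period of 4.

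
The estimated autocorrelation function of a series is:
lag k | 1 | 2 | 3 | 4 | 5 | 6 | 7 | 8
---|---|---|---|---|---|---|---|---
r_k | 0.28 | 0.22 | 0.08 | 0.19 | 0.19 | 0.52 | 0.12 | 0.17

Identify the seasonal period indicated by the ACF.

The largest autocorrelation is r_6 = 0.52; the remaining lags stay at or below 0.28. The elevated value at lag 1 (0.28), dropping to 0.22 at lag 2, reflects decaying short-term dependence rather than seasonality.
The dominant spike at lag 6 indicates a seasonal period of 6.

6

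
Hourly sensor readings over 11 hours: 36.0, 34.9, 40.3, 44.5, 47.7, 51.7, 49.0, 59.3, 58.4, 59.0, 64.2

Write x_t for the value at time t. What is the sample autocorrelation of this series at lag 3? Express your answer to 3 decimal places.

Mean x̄ = (36.0 + 34.9 + 40.3 + 44.5 + 47.7 + 51.7 + 49.0 + 59.3 + 58.4 + 59.0 + 64.2)/11 = 49.5455
Numerator Σ_{t=1}^{8}(x_t−x̄)(x_{t+3}−x̄) = 217.0702
Denominator Σ(x_t−x̄)² = 994.9473
r_3 = 217.0702 / 994.9473 = 0.218

0.218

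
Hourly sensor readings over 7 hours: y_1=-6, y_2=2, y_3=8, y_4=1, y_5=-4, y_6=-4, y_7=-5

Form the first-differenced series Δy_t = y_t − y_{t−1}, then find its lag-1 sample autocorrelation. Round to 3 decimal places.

First differences Δy: 8, 6, -7, -5, 0, -1
Mean of differences = 0.1667
Numerator Σ(Δy_t−Δȳ)(Δy_{t+1}−Δȳ) = 41.9722
Denominator Σ(Δy_t−Δȳ)² = 174.8333
r_1(Δy) = 41.9722 / 174.8333 = 0.240

0.240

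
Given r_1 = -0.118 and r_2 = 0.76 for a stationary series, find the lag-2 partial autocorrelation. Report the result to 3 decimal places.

0.757

φ_{22} = (r_2 − r_1²) / (1 − r_1²)
r_1² = (-0.118)² = 0.013924
Numerator = 0.76 − 0.0139 = 0.7461; denominator = 1 − 0.0139 = 0.9861
φ_{22} = 0.7461 / 0.9861 = 0.757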